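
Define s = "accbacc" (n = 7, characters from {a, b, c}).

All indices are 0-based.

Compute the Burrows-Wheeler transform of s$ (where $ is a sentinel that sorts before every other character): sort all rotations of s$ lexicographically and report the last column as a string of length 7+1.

rank  rotation  last
    0  $accbacc  c
    1  acc$accb  b
    2  accbacc$  $
    3  bacc$acc  c
    4  c$accbac  c
    5  cbacc$ac  c
    6  cc$accba  a
    7  ccbacc$a  a

cb$cccaa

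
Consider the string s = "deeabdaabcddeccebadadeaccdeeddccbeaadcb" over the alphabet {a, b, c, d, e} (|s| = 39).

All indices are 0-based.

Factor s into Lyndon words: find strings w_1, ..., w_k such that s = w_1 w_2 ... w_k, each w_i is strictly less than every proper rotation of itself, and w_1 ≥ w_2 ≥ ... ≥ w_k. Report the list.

["dee", "abd", "aabcddeccebadadeaccdeeddccbeaadcb"]

emit factor 1: 'dee' (i=0, period=3)
emit factor 2: 'abd' (i=3, period=3)
emit factor 3: 'aabcddeccebadadeaccdeeddccbeaadcb' (i=6, period=33)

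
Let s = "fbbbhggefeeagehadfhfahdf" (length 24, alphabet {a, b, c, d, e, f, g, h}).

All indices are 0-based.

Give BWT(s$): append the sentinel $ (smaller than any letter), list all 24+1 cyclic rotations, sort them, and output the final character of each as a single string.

fheffbbhaefggdh$edgaheafb

rank  rotation                   last
    0  $fbbbhggefeeagehadfhfahdf  f
    1  adfhfahdf$fbbbhggefeeageh  h
    2  agehadfhfahdf$fbbbhggefee  e
    3  ahdf$fbbbhggefeeagehadfhf  f
    4  bbbhggefeeagehadfhfahdf$f  f
    5  bbhggefeeagehadfhfahdf$fb  b
    6  bhggefeeagehadfhfahdf$fbb  b
    7  df$fbbbhggefeeagehadfhfah  h
    8  dfhfahdf$fbbbhggefeeageha  a
    9  eagehadfhfahdf$fbbbhggefe  e
   10  eeagehadfhfahdf$fbbbhggef  f
   11  efeeagehadfhfahdf$fbbbhgg  g
   12  ehadfhfahdf$fbbbhggefeeag  g
   13  f$fbbbhggefeeagehadfhfahd  d
   14  fahdf$fbbbhggefeeagehadfh  h
   15  fbbbhggefeeagehadfhfahdf$  $
   16  feeagehadfhfahdf$fbbbhgge  e
   17  fhfahdf$fbbbhggefeeagehad  d
   18  gefeeagehadfhfahdf$fbbbhg  g
   19  gehadfhfahdf$fbbbhggefeea  a
   20  ggefeeagehadfhfahdf$fbbbh  h
   21  hadfhfahdf$fbbbhggefeeage  e
   22  hdf$fbbbhggefeeagehadfhfa  a
   23  hfahdf$fbbbhggefeeagehadf  f
   24  hggefeeagehadfhfahdf$fbbb  b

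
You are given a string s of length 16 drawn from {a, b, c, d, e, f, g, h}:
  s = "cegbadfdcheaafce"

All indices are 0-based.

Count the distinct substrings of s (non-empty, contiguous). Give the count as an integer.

rank→(start, suffix):
  0 → (11, 'aafce')
  1 → (4, 'adfdcheaafce')
  2 → (12, 'afce')
  3 → (3, 'badfdcheaafce')
  4 → (14, 'ce')
  5 → (0, 'cegbadfdcheaafce')
  6 → (8, 'cheaafce')
  7 → (7, 'dcheaafce')
  8 → (5, 'dfdcheaafce')
  9 → (15, 'e')
  10 → (10, 'eaafce')
  11 → (1, 'egbadfdcheaafce')
  12 → (13, 'fce')
  13 → (6, 'fdcheaafce')
  14 → (2, 'gbadfdcheaafce')
  15 → (9, 'heaafce')

SA = [11, 4, 12, 3, 14, 0, 8, 7, 5, 15, 10, 1, 13, 6, 2, 9]
[i] adj suffixes → lcp
  [1] 11/4 → 1 ('a')
  [2] 4/12 → 1 ('a')
  [3] 12/3 → 0 ('')
  [4] 3/14 → 0 ('')
  [5] 14/0 → 2 ('ce')
  [6] 0/8 → 1 ('c')
  [7] 8/7 → 0 ('')
  [8] 7/5 → 1 ('d')
  [9] 5/15 → 0 ('')
  [10] 15/10 → 1 ('e')
  [11] 10/1 → 1 ('e')
  [12] 1/13 → 0 ('')
  [13] 13/6 → 1 ('f')
  [14] 6/2 → 0 ('')
  [15] 2/9 → 0 ('')

n(n+1)/2 = 16·17/2 = 136
Σ LCP = 0 + 1 + 1 + 0 + 0 + 2 + 1 + 0 + 1 + 0 + 1 + 1 + 0 + 1 + 0 + 0 = 9
distinct = 136 − 9 = 127

127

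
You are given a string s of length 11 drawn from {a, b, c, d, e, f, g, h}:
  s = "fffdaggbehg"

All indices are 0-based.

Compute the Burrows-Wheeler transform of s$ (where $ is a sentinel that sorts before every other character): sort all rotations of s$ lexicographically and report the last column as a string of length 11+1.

gdgfbff$hgae

rank  rotation      last
    0  $fffdaggbehg  g
    1  aggbehg$fffd  d
    2  behg$fffdagg  g
    3  daggbehg$fff  f
    4  ehg$fffdaggb  b
    5  fdaggbehg$ff  f
    6  ffdaggbehg$f  f
    7  fffdaggbehg$  $
    8  g$fffdaggbeh  h
    9  gbehg$fffdag  g
   10  ggbehg$fffda  a
   11  hg$fffdaggbe  e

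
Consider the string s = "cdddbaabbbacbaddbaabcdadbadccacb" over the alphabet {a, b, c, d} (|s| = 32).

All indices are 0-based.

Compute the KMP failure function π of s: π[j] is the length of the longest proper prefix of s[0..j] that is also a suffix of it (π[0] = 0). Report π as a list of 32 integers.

[0, 0, 0, 0, 0, 0, 0, 0, 0, 0, 0, 1, 0, 0, 0, 0, 0, 0, 0, 0, 1, 2, 0, 0, 0, 0, 0, 1, 1, 0, 1, 0]

π[0] = 0
j=1 s[j]='d': π[1]=0 (border '')
j=2 s[j]='d': π[2]=0 (border '')
j=3 s[j]='d': π[3]=0 (border '')
j=4 s[j]='b': π[4]=0 (border '')
j=5 s[j]='a': π[5]=0 (border '')
j=6 s[j]='a': π[6]=0 (border '')
j=7 s[j]='b': π[7]=0 (border '')
j=8 s[j]='b': π[8]=0 (border '')
j=9 s[j]='b': π[9]=0 (border '')
j=10 s[j]='a': π[10]=0 (border '')
j=11 s[j]='c': π[11]=1 (border 'c')
j=12 s[j]='b': k: 1→0; π[12]=0 (border '')
j=13 s[j]='a': π[13]=0 (border '')
j=14 s[j]='d': π[14]=0 (border '')
j=15 s[j]='d': π[15]=0 (border '')
j=16 s[j]='b': π[16]=0 (border '')
j=17 s[j]='a': π[17]=0 (border '')
j=18 s[j]='a': π[18]=0 (border '')
j=19 s[j]='b': π[19]=0 (border '')
j=20 s[j]='c': π[20]=1 (border 'c')
j=21 s[j]='d': π[21]=2 (border 'cd')
j=22 s[j]='a': k: 2→0; π[22]=0 (border '')
j=23 s[j]='d': π[23]=0 (border '')
j=24 s[j]='b': π[24]=0 (border '')
j=25 s[j]='a': π[25]=0 (border '')
j=26 s[j]='d': π[26]=0 (border '')
j=27 s[j]='c': π[27]=1 (border 'c')
j=28 s[j]='c': k: 1→0; π[28]=1 (border 'c')
j=29 s[j]='a': k: 1→0; π[29]=0 (border '')
j=30 s[j]='c': π[30]=1 (border 'c')
j=31 s[j]='b': k: 1→0; π[31]=0 (border '')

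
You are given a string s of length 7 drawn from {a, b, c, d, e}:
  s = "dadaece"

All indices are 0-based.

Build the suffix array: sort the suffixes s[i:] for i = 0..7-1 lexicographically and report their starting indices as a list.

[1, 3, 5, 0, 2, 6, 4]

rank→(start, suffix):
  0 → (1, 'adaece')
  1 → (3, 'aece')
  2 → (5, 'ce')
  3 → (0, 'dadaece')
  4 → (2, 'daece')
  5 → (6, 'e')
  6 → (4, 'ece')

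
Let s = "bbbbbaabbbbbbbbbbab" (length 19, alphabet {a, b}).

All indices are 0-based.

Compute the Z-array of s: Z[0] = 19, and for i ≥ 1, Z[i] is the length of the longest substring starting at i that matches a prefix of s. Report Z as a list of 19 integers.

Z[0]=19
i=1: outside box; Z[1]=4 grow→box=[1,5)
i=2: min(r-i=3, Z[1]=4)=3; Z[2]=3
i=3: min(r-i=2, Z[2]=3)=2; Z[3]=2
i=4: min(r-i=1, Z[3]=2)=1; Z[4]=1
i=5: outside box; Z[5]=0
i=6: outside box; Z[6]=0
i=7: outside box; Z[7]=5 grow→box=[7,12)
i=8: min(r-i=4, Z[1]=4)=4; Z[8]=5 grow→box=[8,13)
i=9: min(r-i=4, Z[1]=4)=4; Z[9]=5 grow→box=[9,14)
i=10: min(r-i=4, Z[1]=4)=4; Z[10]=5 grow→box=[10,15)
i=11: min(r-i=4, Z[1]=4)=4; Z[11]=5 grow→box=[11,16)
i=12: min(r-i=4, Z[1]=4)=4; Z[12]=6 grow→box=[12,18)
i=13: min(r-i=5, Z[1]=4)=4; Z[13]=4
i=14: min(r-i=4, Z[2]=3)=3; Z[14]=3
i=15: min(r-i=3, Z[3]=2)=2; Z[15]=2
i=16: min(r-i=2, Z[4]=1)=1; Z[16]=1
i=17: min(r-i=1, Z[5]=0)=0; Z[17]=0
i=18: outside box; Z[18]=1 grow→box=[18,19)

[19, 4, 3, 2, 1, 0, 0, 5, 5, 5, 5, 5, 6, 4, 3, 2, 1, 0, 1]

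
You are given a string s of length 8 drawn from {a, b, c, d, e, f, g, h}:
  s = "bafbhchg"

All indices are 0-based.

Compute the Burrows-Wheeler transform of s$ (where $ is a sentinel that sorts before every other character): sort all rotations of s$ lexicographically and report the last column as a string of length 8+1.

rank  rotation   last
    0  $bafbhchg  g
    1  afbhchg$b  b
    2  bafbhchg$  $
    3  bhchg$baf  f
    4  chg$bafbh  h
    5  fbhchg$ba  a
    6  g$bafbhch  h
    7  hchg$bafb  b
    8  hg$bafbhc  c

gb$fhahbc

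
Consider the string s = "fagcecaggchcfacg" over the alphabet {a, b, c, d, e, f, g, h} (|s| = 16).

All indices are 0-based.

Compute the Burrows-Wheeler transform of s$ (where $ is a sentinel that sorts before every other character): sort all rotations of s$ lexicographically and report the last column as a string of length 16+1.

gffceghagcc$cagac

rank  rotation           last
    0  $fagcecaggchcfacg  g
    1  acg$fagcecaggchcf  f
    2  agcecaggchcfacg$f  f
    3  aggchcfacg$fagcec  c
    4  caggchcfacg$fagce  e
    5  cecaggchcfacg$fag  g
    6  cfacg$fagcecaggch  h
    7  cg$fagcecaggchcfa  a
    8  chcfacg$fagcecagg  g
    9  ecaggchcfacg$fagc  c
   10  facg$fagcecaggchc  c
   11  fagcecaggchcfacg$  $
   12  g$fagcecaggchcfac  c
   13  gcecaggchcfacg$fa  a
   14  gchcfacg$fagcecag  g
   15  ggchcfacg$fagceca  a
   16  hcfacg$fagcecaggc  c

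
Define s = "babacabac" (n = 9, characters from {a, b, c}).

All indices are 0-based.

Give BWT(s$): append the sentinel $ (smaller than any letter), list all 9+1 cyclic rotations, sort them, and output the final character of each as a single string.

rank  rotation    last
    0  $babacabac  c
    1  abac$babac  c
    2  abacabac$b  b
    3  ac$babacab  b
    4  acabac$bab  b
    5  babacabac$  $
    6  bac$babaca  a
    7  bacabac$ba  a
    8  c$babacaba  a
    9  cabac$baba  a

ccbbb$aaaa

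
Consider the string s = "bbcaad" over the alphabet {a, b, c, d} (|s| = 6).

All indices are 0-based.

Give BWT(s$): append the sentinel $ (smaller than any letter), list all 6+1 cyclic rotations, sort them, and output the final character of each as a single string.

rank  rotation last
    0  $bbcaad  d
    1  aad$bbc  c
    2  ad$bbca  a
    3  bbcaad$  $
    4  bcaad$b  b
    5  caad$bb  b
    6  d$bbcaa  a

dca$bba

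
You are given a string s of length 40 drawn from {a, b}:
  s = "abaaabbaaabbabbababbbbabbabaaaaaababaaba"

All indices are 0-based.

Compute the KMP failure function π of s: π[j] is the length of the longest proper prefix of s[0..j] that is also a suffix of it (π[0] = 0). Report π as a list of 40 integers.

π[0] = 0
j=1 s[j]='b': π[1]=0 (border '')
j=2 s[j]='a': π[2]=1 (border 'a')
j=3 s[j]='a': k: 1→0; π[3]=1 (border 'a')
j=4 s[j]='a': k: 1→0; π[4]=1 (border 'a')
j=5 s[j]='b': π[5]=2 (border 'ab')
j=6 s[j]='b': k: 2→0; π[6]=0 (border '')
j=7 s[j]='a': π[7]=1 (border 'a')
j=8 s[j]='a': k: 1→0; π[8]=1 (border 'a')
j=9 s[j]='a': k: 1→0; π[9]=1 (border 'a')
j=10 s[j]='b': π[10]=2 (border 'ab')
j=11 s[j]='b': k: 2→0; π[11]=0 (border '')
j=12 s[j]='a': π[12]=1 (border 'a')
j=13 s[j]='b': π[13]=2 (border 'ab')
j=14 s[j]='b': k: 2→0; π[14]=0 (border '')
j=15 s[j]='a': π[15]=1 (border 'a')
j=16 s[j]='b': π[16]=2 (border 'ab')
j=17 s[j]='a': π[17]=3 (border 'aba')
j=18 s[j]='b': k: 3→1; π[18]=2 (border 'ab')
j=19 s[j]='b': k: 2→0; π[19]=0 (border '')
j=20 s[j]='b': π[20]=0 (border '')
j=21 s[j]='b': π[21]=0 (border '')
j=22 s[j]='a': π[22]=1 (border 'a')
j=23 s[j]='b': π[23]=2 (border 'ab')
j=24 s[j]='b': k: 2→0; π[24]=0 (border '')
j=25 s[j]='a': π[25]=1 (border 'a')
j=26 s[j]='b': π[26]=2 (border 'ab')
j=27 s[j]='a': π[27]=3 (border 'aba')
j=28 s[j]='a': π[28]=4 (border 'abaa')
j=29 s[j]='a': π[29]=5 (border 'abaaa')
j=30 s[j]='a': k: 5→1→0; π[30]=1 (border 'a')
j=31 s[j]='a': k: 1→0; π[31]=1 (border 'a')
j=32 s[j]='a': k: 1→0; π[32]=1 (border 'a')
j=33 s[j]='b': π[33]=2 (border 'ab')
j=34 s[j]='a': π[34]=3 (border 'aba')
j=35 s[j]='b': k: 3→1; π[35]=2 (border 'ab')
j=36 s[j]='a': π[36]=3 (border 'aba')
j=37 s[j]='a': π[37]=4 (border 'abaa')
j=38 s[j]='b': k: 4→1; π[38]=2 (border 'ab')
j=39 s[j]='a': π[39]=3 (border 'aba')

[0, 0, 1, 1, 1, 2, 0, 1, 1, 1, 2, 0, 1, 2, 0, 1, 2, 3, 2, 0, 0, 0, 1, 2, 0, 1, 2, 3, 4, 5, 1, 1, 1, 2, 3, 2, 3, 4, 2, 3]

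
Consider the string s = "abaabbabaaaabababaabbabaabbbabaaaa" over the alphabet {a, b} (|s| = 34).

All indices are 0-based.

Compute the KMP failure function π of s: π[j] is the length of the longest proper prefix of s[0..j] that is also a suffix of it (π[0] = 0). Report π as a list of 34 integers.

[0, 0, 1, 1, 2, 0, 1, 2, 3, 4, 1, 1, 2, 3, 2, 3, 2, 3, 4, 5, 6, 7, 8, 9, 10, 5, 6, 0, 1, 2, 3, 4, 1, 1]

π[0] = 0
j=1 s[j]='b': π[1]=0 (border '')
j=2 s[j]='a': π[2]=1 (border 'a')
j=3 s[j]='a': k: 1→0; π[3]=1 (border 'a')
j=4 s[j]='b': π[4]=2 (border 'ab')
j=5 s[j]='b': k: 2→0; π[5]=0 (border '')
j=6 s[j]='a': π[6]=1 (border 'a')
j=7 s[j]='b': π[7]=2 (border 'ab')
j=8 s[j]='a': π[8]=3 (border 'aba')
j=9 s[j]='a': π[9]=4 (border 'abaa')
j=10 s[j]='a': k: 4→1→0; π[10]=1 (border 'a')
j=11 s[j]='a': k: 1→0; π[11]=1 (border 'a')
j=12 s[j]='b': π[12]=2 (border 'ab')
j=13 s[j]='a': π[13]=3 (border 'aba')
j=14 s[j]='b': k: 3→1; π[14]=2 (border 'ab')
j=15 s[j]='a': π[15]=3 (border 'aba')
j=16 s[j]='b': k: 3→1; π[16]=2 (border 'ab')
j=17 s[j]='a': π[17]=3 (border 'aba')
j=18 s[j]='a': π[18]=4 (border 'abaa')
j=19 s[j]='b': π[19]=5 (border 'abaab')
j=20 s[j]='b': π[20]=6 (border 'abaabb')
j=21 s[j]='a': π[21]=7 (border 'abaabba')
j=22 s[j]='b': π[22]=8 (border 'abaabbab')
j=23 s[j]='a': π[23]=9 (border 'abaabbaba')
j=24 s[j]='a': π[24]=10 (border 'abaabbabaa')
j=25 s[j]='b': k: 10→4; π[25]=5 (border 'abaab')
j=26 s[j]='b': π[26]=6 (border 'abaabb')
j=27 s[j]='b': k: 6→0; π[27]=0 (border '')
j=28 s[j]='a': π[28]=1 (border 'a')
j=29 s[j]='b': π[29]=2 (border 'ab')
j=30 s[j]='a': π[30]=3 (border 'aba')
j=31 s[j]='a': π[31]=4 (border 'abaa')
j=32 s[j]='a': k: 4→1→0; π[32]=1 (border 'a')
j=33 s[j]='a': k: 1→0; π[33]=1 (border 'a')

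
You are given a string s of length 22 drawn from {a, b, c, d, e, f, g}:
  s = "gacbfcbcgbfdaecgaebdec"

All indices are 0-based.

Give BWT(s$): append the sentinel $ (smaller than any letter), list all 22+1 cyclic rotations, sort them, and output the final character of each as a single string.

cggdcecgefaebfbadabb$cc

rank  rotation                 last
    0  $gacbfcbcgbfdaecgaebdec  c
    1  acbfcbcgbfdaecgaebdec$g  g
    2  aebdec$gacbfcbcgbfdaecg  g
    3  aecgaebdec$gacbfcbcgbfd  d
    4  bcgbfdaecgaebdec$gacbfc  c
    5  bdec$gacbfcbcgbfdaecgae  e
    6  bfcbcgbfdaecgaebdec$gac  c
    7  bfdaecgaebdec$gacbfcbcg  g
    8  c$gacbfcbcgbfdaecgaebde  e
    9  cbcgbfdaecgaebdec$gacbf  f
   10  cbfcbcgbfdaecgaebdec$ga  a
   11  cgaebdec$gacbfcbcgbfdae  e
   12  cgbfdaecgaebdec$gacbfcb  b
   13  daecgaebdec$gacbfcbcgbf  f
   14  dec$gacbfcbcgbfdaecgaeb  b
   15  ebdec$gacbfcbcgbfdaecga  a
   16  ec$gacbfcbcgbfdaecgaebd  d
   17  ecgaebdec$gacbfcbcgbfda  a
   18  fcbcgbfdaecgaebdec$gacb  b
   19  fdaecgaebdec$gacbfcbcgb  b
   20  gacbfcbcgbfdaecgaebdec$  $
   21  gaebdec$gacbfcbcgbfdaec  c
   22  gbfdaecgaebdec$gacbfcbc  c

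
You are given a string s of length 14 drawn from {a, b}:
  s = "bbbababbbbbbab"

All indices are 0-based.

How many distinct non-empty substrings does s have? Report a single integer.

70

rank | idx | suffix
   0 |  12 | ab
   1 |   3 | ababbbbbbab
   2 |   5 | abbbbbbab
   3 |  13 | b
   4 |  11 | bab
   5 |   2 | bababbbbbbab
   6 |   4 | babbbbbbab
   7 |  10 | bbab
   8 |   1 | bbababbbbbbab
   9 |   9 | bbbab
  10 |   0 | bbbababbbbbbab
  11 |   8 | bbbbab
  12 |   7 | bbbbbab
  13 |   6 | bbbbbbab

SA = [12, 3, 5, 13, 11, 2, 4, 10, 1, 9, 0, 8, 7, 6]
[i] adj suffixes → lcp
  [1] 12/3 → 2 ('ab')
  [2] 3/5 → 2 ('ab')
  [3] 5/13 → 0 ('')
  [4] 13/11 → 1 ('b')
  [5] 11/2 → 3 ('bab')
  [6] 2/4 → 3 ('bab')
  [7] 4/10 → 1 ('b')
  [8] 10/1 → 4 ('bbab')
  [9] 1/9 → 2 ('bb')
  [10] 9/0 → 5 ('bbbab')
  [11] 0/8 → 3 ('bbb')
  [12] 8/7 → 4 ('bbbb')
  [13] 7/6 → 5 ('bbbbb')

n(n+1)/2 = 14·15/2 = 105
Σ LCP = 0 + 2 + 2 + 0 + 1 + 3 + 3 + 1 + 4 + 2 + 5 + 3 + 4 + 5 = 35
distinct = 105 − 35 = 70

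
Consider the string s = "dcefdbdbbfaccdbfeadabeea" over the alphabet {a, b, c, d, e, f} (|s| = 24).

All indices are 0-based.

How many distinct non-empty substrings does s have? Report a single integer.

sorted suffixes:
  #0 SA[0]=23  'a'
  #1 SA[1]=19  'abeea'
  #2 SA[2]=10  'accdbfeadabeea'
  #3 SA[3]=17  'adabeea'
  #4 SA[4]=7  'bbfaccdbfeadabeea'
  #5 SA[5]=5  'bdbbfaccdbfeadabeea'
  #6 SA[6]=20  'beea'
  #7 SA[7]=8  'bfaccdbfeadabeea'
  #8 SA[8]=14  'bfeadabeea'
  #9 SA[9]=11  'ccdbfeadabeea'
  #10 SA[10]=12  'cdbfeadabeea'
  #11 SA[11]=1  'cefdbdbbfaccdbfeadabeea'
  #12 SA[12]=18  'dabeea'
  #13 SA[13]=6  'dbbfaccdbfeadabeea'
  #14 SA[14]=4  'dbdbbfaccdbfeadabeea'
  #15 SA[15]=13  'dbfeadabeea'
  #16 SA[16]=0  'dcefdbdbbfaccdbfeadabeea'
  #17 SA[17]=22  'ea'
  #18 SA[18]=16  'eadabeea'
  #19 SA[19]=21  'eea'
  #20 SA[20]=2  'efdbdbbfaccdbfeadabeea'
  #21 SA[21]=9  'faccdbfeadabeea'
  #22 SA[22]=3  'fdbdbbfaccdbfeadabeea'
  #23 SA[23]=15  'feadabeea'

SA = [23, 19, 10, 17, 7, 5, 20, 8, 14, 11, 12, 1, 18, 6, 4, 13, 0, 22, 16, 21, 2, 9, 3, 15]
rank  pair      lcp
   1  s[23:],s[19:]  1  'a'
   2  s[19:],s[10:]  1  'a'
   3  s[10:],s[17:]  1  'a'
   4  s[17:],s[7:]  0  ''
   5  s[7:],s[5:]  1  'b'
   6  s[5:],s[20:]  1  'b'
   7  s[20:],s[8:]  1  'b'
   8  s[8:],s[14:]  2  'bf'
   9  s[14:],s[11:]  0  ''
  10  s[11:],s[12:]  1  'c'
  11  s[12:],s[1:]  1  'c'
  12  s[1:],s[18:]  0  ''
  13  s[18:],s[6:]  1  'd'
  14  s[6:],s[4:]  2  'db'
  15  s[4:],s[13:]  2  'db'
  16  s[13:],s[0:]  1  'd'
  17  s[0:],s[22:]  0  ''
  18  s[22:],s[16:]  2  'ea'
  19  s[16:],s[21:]  1  'e'
  20  s[21:],s[2:]  1  'e'
  21  s[2:],s[9:]  0  ''
  22  s[9:],s[3:]  1  'f'
  23  s[3:],s[15:]  1  'f'

n(n+1)/2 = 24·25/2 = 300
Σ LCP = 0 + 1 + 1 + 1 + 0 + 1 + 1 + 1 + 2 + 0 + 1 + 1 + 0 + 1 + 2 + 2 + 1 + 0 + 2 + 1 + 1 + 0 + 1 + 1 = 22
distinct = 300 − 22 = 278

278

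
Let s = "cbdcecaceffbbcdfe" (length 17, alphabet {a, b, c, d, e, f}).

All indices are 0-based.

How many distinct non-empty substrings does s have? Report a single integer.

rank | idx | suffix
   0 |   6 | aceffbbcdfe
   1 |  11 | bbcdfe
   2 |  12 | bcdfe
   3 |   1 | bdcecaceffbbcdfe
   4 |   5 | caceffbbcdfe
   5 |   0 | cbdcecaceffbbcdfe
   6 |  13 | cdfe
   7 |   3 | cecaceffbbcdfe
   8 |   7 | ceffbbcdfe
   9 |   2 | dcecaceffbbcdfe
  10 |  14 | dfe
  11 |  16 | e
  12 |   4 | ecaceffbbcdfe
  13 |   8 | effbbcdfe
  14 |  10 | fbbcdfe
  15 |  15 | fe
  16 |   9 | ffbbcdfe

SA = [6, 11, 12, 1, 5, 0, 13, 3, 7, 2, 14, 16, 4, 8, 10, 15, 9]
[i] adj suffixes → lcp
  [1] 6/11 → 0 ('')
  [2] 11/12 → 1 ('b')
  [3] 12/1 → 1 ('b')
  [4] 1/5 → 0 ('')
  [5] 5/0 → 1 ('c')
  [6] 0/13 → 1 ('c')
  [7] 13/3 → 1 ('c')
  [8] 3/7 → 2 ('ce')
  [9] 7/2 → 0 ('')
  [10] 2/14 → 1 ('d')
  [11] 14/16 → 0 ('')
  [12] 16/4 → 1 ('e')
  [13] 4/8 → 1 ('e')
  [14] 8/10 → 0 ('')
  [15] 10/15 → 1 ('f')
  [16] 15/9 → 1 ('f')

n(n+1)/2 = 17·18/2 = 153
Σ LCP = 0 + 0 + 1 + 1 + 0 + 1 + 1 + 1 + 2 + 0 + 1 + 0 + 1 + 1 + 0 + 1 + 1 = 12
distinct = 153 − 12 = 141

141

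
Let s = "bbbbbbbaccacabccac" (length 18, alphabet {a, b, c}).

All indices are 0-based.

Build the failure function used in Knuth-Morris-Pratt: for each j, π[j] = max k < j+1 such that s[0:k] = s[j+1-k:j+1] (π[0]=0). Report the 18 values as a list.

π[0] = 0
j=1 s[j]='b': π[1]=1 (border 'b')
j=2 s[j]='b': π[2]=2 (border 'bb')
j=3 s[j]='b': π[3]=3 (border 'bbb')
j=4 s[j]='b': π[4]=4 (border 'bbbb')
j=5 s[j]='b': π[5]=5 (border 'bbbbb')
j=6 s[j]='b': π[6]=6 (border 'bbbbbb')
j=7 s[j]='a': k: 6→5→4→3→2→1→0; π[7]=0 (border '')
j=8 s[j]='c': π[8]=0 (border '')
j=9 s[j]='c': π[9]=0 (border '')
j=10 s[j]='a': π[10]=0 (border '')
j=11 s[j]='c': π[11]=0 (border '')
j=12 s[j]='a': π[12]=0 (border '')
j=13 s[j]='b': π[13]=1 (border 'b')
j=14 s[j]='c': k: 1→0; π[14]=0 (border '')
j=15 s[j]='c': π[15]=0 (border '')
j=16 s[j]='a': π[16]=0 (border '')
j=17 s[j]='c': π[17]=0 (border '')

[0, 1, 2, 3, 4, 5, 6, 0, 0, 0, 0, 0, 0, 1, 0, 0, 0, 0]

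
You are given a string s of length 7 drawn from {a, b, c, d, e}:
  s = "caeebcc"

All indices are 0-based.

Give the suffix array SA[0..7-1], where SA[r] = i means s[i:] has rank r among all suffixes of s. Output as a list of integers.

rank→(start, suffix):
  0 → (1, 'aeebcc')
  1 → (4, 'bcc')
  2 → (6, 'c')
  3 → (0, 'caeebcc')
  4 → (5, 'cc')
  5 → (3, 'ebcc')
  6 → (2, 'eebcc')

[1, 4, 6, 0, 5, 3, 2]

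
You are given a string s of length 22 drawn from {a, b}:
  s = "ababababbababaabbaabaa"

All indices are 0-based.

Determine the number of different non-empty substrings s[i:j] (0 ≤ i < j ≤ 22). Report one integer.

rank | idx | suffix
   0 |  21 | a
   1 |  20 | aa
   2 |  17 | aabaa
   3 |  13 | aabbaabaa
   4 |  18 | abaa
   5 |  11 | abaabbaabaa
   6 |   9 | ababaabbaabaa
   7 |   0 | ababababbababaabbaabaa
   8 |   2 | abababbababaabbaabaa
   9 |   4 | ababbababaabbaabaa
  10 |  14 | abbaabaa
  11 |   6 | abbababaabbaabaa
  12 |  19 | baa
  13 |  16 | baabaa
  14 |  12 | baabbaabaa
  15 |  10 | babaabbaabaa
  16 |   8 | bababaabbaabaa
  17 |   1 | babababbababaabbaabaa
  18 |   3 | bababbababaabbaabaa
  19 |   5 | babbababaabbaabaa
  20 |  15 | bbaabaa
  21 |   7 | bbababaabbaabaa

SA = [21, 20, 17, 13, 18, 11, 9, 0, 2, 4, 14, 6, 19, 16, 12, 10, 8, 1, 3, 5, 15, 7]
i: (SA[i-1],SA[i]) lcp shared
  1: (21,20) 1 'a'
  2: (20,17) 2 'aa'
  3: (17,13) 3 'aab'
  4: (13,18) 1 'a'
  5: (18,11) 4 'abaa'
  6: (11,9) 3 'aba'
  7: (9,0) 5 'ababa'
  8: (0,2) 6 'ababab'
  9: (2,4) 4 'abab'
  10: (4,14) 2 'ab'
  11: (14,6) 4 'abba'
  12: (6,19) 0 ''
  13: (19,16) 3 'baa'
  14: (16,12) 4 'baab'
  15: (12,10) 2 'ba'
  16: (10,8) 4 'baba'
  17: (8,1) 6 'bababa'
  18: (1,3) 5 'babab'
  19: (3,5) 3 'bab'
  20: (5,15) 1 'b'
  21: (15,7) 3 'bba'

n(n+1)/2 = 22·23/2 = 253
Σ LCP = 0 + 1 + 2 + 3 + 1 + 4 + 3 + 5 + 6 + 4 + 2 + 4 + 0 + 3 + 4 + 2 + 4 + 6 + 5 + 3 + 1 + 3 = 66
distinct = 253 − 66 = 187

187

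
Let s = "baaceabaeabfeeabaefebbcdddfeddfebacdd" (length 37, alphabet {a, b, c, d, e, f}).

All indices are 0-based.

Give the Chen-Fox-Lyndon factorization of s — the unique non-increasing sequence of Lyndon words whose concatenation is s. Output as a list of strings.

["b", "aaceabaeabfeeabaefebbcdddfeddfebacdd"]

emit factor 1: 'b' (i=0, period=1)
emit factor 2: 'aaceabaeabfeeabaefebbcdddfeddfebacdd' (i=1, period=36)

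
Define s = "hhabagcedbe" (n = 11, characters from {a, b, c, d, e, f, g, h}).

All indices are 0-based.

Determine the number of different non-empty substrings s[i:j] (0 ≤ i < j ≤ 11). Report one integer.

62

sorted suffixes:
  #0 SA[0]=2  'abagcedbe'
  #1 SA[1]=4  'agcedbe'
  #2 SA[2]=3  'bagcedbe'
  #3 SA[3]=9  'be'
  #4 SA[4]=6  'cedbe'
  #5 SA[5]=8  'dbe'
  #6 SA[6]=10  'e'
  #7 SA[7]=7  'edbe'
  #8 SA[8]=5  'gcedbe'
  #9 SA[9]=1  'habagcedbe'
  #10 SA[10]=0  'hhabagcedbe'

SA = [2, 4, 3, 9, 6, 8, 10, 7, 5, 1, 0]
rank  pair      lcp
   1  s[2:],s[4:]  1  'a'
   2  s[4:],s[3:]  0  ''
   3  s[3:],s[9:]  1  'b'
   4  s[9:],s[6:]  0  ''
   5  s[6:],s[8:]  0  ''
   6  s[8:],s[10:]  0  ''
   7  s[10:],s[7:]  1  'e'
   8  s[7:],s[5:]  0  ''
   9  s[5:],s[1:]  0  ''
  10  s[1:],s[0:]  1  'h'

n(n+1)/2 = 11·12/2 = 66
Σ LCP = 0 + 1 + 0 + 1 + 0 + 0 + 0 + 1 + 0 + 0 + 1 = 4
distinct = 66 − 4 = 62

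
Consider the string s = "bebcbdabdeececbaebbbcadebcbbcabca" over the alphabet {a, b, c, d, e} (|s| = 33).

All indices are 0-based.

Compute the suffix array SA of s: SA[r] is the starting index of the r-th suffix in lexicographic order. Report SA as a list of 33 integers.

[32, 29, 6, 21, 15, 14, 17, 26, 18, 30, 27, 19, 24, 2, 4, 7, 0, 31, 28, 20, 13, 25, 3, 11, 5, 22, 8, 16, 23, 1, 12, 10, 9]

rank | idx | suffix
   0 |  32 | a
   1 |  29 | abca
   2 |   6 | abdeececbaebbbcadebcbbcabca
   3 |  21 | adebcbbcabca
   4 |  15 | aebbbcadebcbbcabca
   5 |  14 | baebbbcadebcbbcabca
   6 |  17 | bbbcadebcbbcabca
   7 |  26 | bbcabca
   8 |  18 | bbcadebcbbcabca
   9 |  30 | bca
  10 |  27 | bcabca
  11 |  19 | bcadebcbbcabca
  12 |  24 | bcbbcabca
  13 |   2 | bcbdabdeececbaebbbcadebcbbcabca
  14 |   4 | bdabdeececbaebbbcadebcbbcabca
  15 |   7 | bdeececbaebbbcadebcbbcabca
  16 |   0 | bebcbdabdeececbaebbbcadebcbbcabca
  17 |  31 | ca
  18 |  28 | cabca
  19 |  20 | cadebcbbcabca
  20 |  13 | cbaebbbcadebcbbcabca
  21 |  25 | cbbcabca
  22 |   3 | cbdabdeececbaebbbcadebcbbcabca
  23 |  11 | cecbaebbbcadebcbbcabca
  24 |   5 | dabdeececbaebbbcadebcbbcabca
  25 |  22 | debcbbcabca
  26 |   8 | deececbaebbbcadebcbbcabca
  27 |  16 | ebbbcadebcbbcabca
  28 |  23 | ebcbbcabca
  29 |   1 | ebcbdabdeececbaebbbcadebcbbcabca
  30 |  12 | ecbaebbbcadebcbbcabca
  31 |  10 | ececbaebbbcadebcbbcabca
  32 |   9 | eececbaebbbcadebcbbcabca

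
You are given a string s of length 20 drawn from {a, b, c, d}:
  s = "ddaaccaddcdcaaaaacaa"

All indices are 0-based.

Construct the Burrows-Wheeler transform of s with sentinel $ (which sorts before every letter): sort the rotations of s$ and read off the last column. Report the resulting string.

rank  rotation               last
    0  $ddaaccaddcdcaaaaacaa  a
    1  a$ddaaccaddcdcaaaaaca  a
    2  aa$ddaaccaddcdcaaaaac  c
    3  aaaaacaa$ddaaccaddcdc  c
    4  aaaacaa$ddaaccaddcdca  a
    5  aaacaa$ddaaccaddcdcaa  a
    6  aacaa$ddaaccaddcdcaaa  a
    7  aaccaddcdcaaaaacaa$dd  d
    8  acaa$ddaaccaddcdcaaaa  a
    9  accaddcdcaaaaacaa$dda  a
   10  addcdcaaaaacaa$ddaacc  c
   11  caa$ddaaccaddcdcaaaaa  a
   12  caaaaacaa$ddaaccaddcd  d
   13  caddcdcaaaaacaa$ddaac  c
   14  ccaddcdcaaaaacaa$ddaa  a
   15  cdcaaaaacaa$ddaaccadd  d
   16  daaccaddcdcaaaaacaa$d  d
   17  dcaaaaacaa$ddaaccaddc  c
   18  dcdcaaaaacaa$ddaaccad  d
   19  ddaaccaddcdcaaaaacaa$  $
   20  ddcdcaaaaacaa$ddaacca  a

aaccaaadaacadcaddcd$a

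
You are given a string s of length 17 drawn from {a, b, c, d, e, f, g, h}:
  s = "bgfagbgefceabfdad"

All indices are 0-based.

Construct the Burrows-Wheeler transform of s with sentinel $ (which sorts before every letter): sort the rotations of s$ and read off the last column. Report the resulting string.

rank  rotation            last
    0  $bgfagbgefceabfdad  d
    1  abfdad$bgfagbgefce  e
    2  ad$bgfagbgefceabfd  d
    3  agbgefceabfdad$bgf  f
    4  bfdad$bgfagbgefcea  a
    5  bgefceabfdad$bgfag  g
    6  bgfagbgefceabfdad$  $
    7  ceabfdad$bgfagbgef  f
    8  d$bgfagbgefceabfda  a
    9  dad$bgfagbgefceabf  f
   10  eabfdad$bgfagbgefc  c
   11  efceabfdad$bgfagbg  g
   12  fagbgefceabfdad$bg  g
   13  fceabfdad$bgfagbge  e
   14  fdad$bgfagbgefceab  b
   15  gbgefceabfdad$bgfa  a
   16  gefceabfdad$bgfagb  b
   17  gfagbgefceabfdad$b  b

dedfag$fafcggebabb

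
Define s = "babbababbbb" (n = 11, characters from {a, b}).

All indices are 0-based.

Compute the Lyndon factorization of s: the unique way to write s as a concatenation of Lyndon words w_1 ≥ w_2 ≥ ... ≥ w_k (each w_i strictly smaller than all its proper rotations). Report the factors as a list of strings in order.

["b", "abb", "ababbbb"]

emit factor 1: 'b' (i=0, period=1)
emit factor 2: 'abb' (i=1, period=3)
emit factor 3: 'ababbbb' (i=4, period=7)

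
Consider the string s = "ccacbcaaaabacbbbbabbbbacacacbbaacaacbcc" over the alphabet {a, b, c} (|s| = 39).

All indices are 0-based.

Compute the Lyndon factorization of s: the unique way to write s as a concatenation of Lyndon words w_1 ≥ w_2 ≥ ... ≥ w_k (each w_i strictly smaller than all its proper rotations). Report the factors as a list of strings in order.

emit factor 1: 'c' (i=0, period=1)
emit factor 2: 'c' (i=1, period=1)
emit factor 3: 'acbc' (i=2, period=4)
emit factor 4: 'aaaabacbbbbabbbbacacacbbaacaacbcc' (i=6, period=33)

["c", "c", "acbc", "aaaabacbbbbabbbbacacacbbaacaacbcc"]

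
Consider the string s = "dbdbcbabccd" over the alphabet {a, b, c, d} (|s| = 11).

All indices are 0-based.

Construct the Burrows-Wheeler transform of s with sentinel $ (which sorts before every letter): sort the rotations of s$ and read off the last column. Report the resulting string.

dbcdadbbccb$

rank  rotation      last
    0  $dbdbcbabccd  d
    1  abccd$dbdbcb  b
    2  babccd$dbdbc  c
    3  bcbabccd$dbd  d
    4  bccd$dbdbcba  a
    5  bdbcbabccd$d  d
    6  cbabccd$dbdb  b
    7  ccd$dbdbcbab  b
    8  cd$dbdbcbabc  c
    9  d$dbdbcbabcc  c
   10  dbcbabccd$db  b
   11  dbdbcbabccd$  $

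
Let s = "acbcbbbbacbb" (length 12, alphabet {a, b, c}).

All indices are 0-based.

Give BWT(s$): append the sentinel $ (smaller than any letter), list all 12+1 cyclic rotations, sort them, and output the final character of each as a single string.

rank  rotation       last
    0  $acbcbbbbacbb  b
    1  acbb$acbcbbbb  b
    2  acbcbbbbacbb$  $
    3  b$acbcbbbbacb  b
    4  bacbb$acbcbbb  b
    5  bb$acbcbbbbac  c
    6  bbacbb$acbcbb  b
    7  bbbacbb$acbcb  b
    8  bbbbacbb$acbc  c
    9  bcbbbbacbb$ac  c
   10  cbb$acbcbbbba  a
   11  cbbbbacbb$acb  b
   12  cbcbbbbacbb$a  a

bb$bbcbbccaba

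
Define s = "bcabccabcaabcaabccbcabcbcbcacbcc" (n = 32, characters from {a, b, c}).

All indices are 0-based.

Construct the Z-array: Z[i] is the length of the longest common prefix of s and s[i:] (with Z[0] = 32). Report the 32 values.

[32, 0, 0, 2, 0, 0, 0, 3, 0, 0, 0, 3, 0, 0, 0, 2, 0, 0, 5, 0, 0, 2, 0, 2, 0, 3, 0, 0, 0, 2, 0, 0]

Z[0]=32
i=1: fresh scan; Z[1]=0
i=2: fresh scan; Z[2]=0
i=3: fresh scan; Z[3]=2 extend→box=[3,5)
i=4: min(r-i=1, Z[1]=0)=0; Z[4]=0
i=5: fresh scan; Z[5]=0
i=6: fresh scan; Z[6]=0
i=7: fresh scan; Z[7]=3 extend→box=[7,10)
i=8: min(r-i=2, Z[1]=0)=0; Z[8]=0
i=9: min(r-i=1, Z[2]=0)=0; Z[9]=0
i=10: fresh scan; Z[10]=0
i=11: fresh scan; Z[11]=3 extend→box=[11,14)
i=12: min(r-i=2, Z[1]=0)=0; Z[12]=0
i=13: min(r-i=1, Z[2]=0)=0; Z[13]=0
i=14: fresh scan; Z[14]=0
i=15: fresh scan; Z[15]=2 extend→box=[15,17)
i=16: min(r-i=1, Z[1]=0)=0; Z[16]=0
i=17: fresh scan; Z[17]=0
i=18: fresh scan; Z[18]=5 extend→box=[18,23)
i=19: min(r-i=4, Z[1]=0)=0; Z[19]=0
i=20: min(r-i=3, Z[2]=0)=0; Z[20]=0
i=21: min(r-i=2, Z[3]=2)=2; Z[21]=2
i=22: min(r-i=1, Z[4]=0)=0; Z[22]=0
i=23: fresh scan; Z[23]=2 extend→box=[23,25)
i=24: min(r-i=1, Z[1]=0)=0; Z[24]=0
i=25: fresh scan; Z[25]=3 extend→box=[25,28)
i=26: min(r-i=2, Z[1]=0)=0; Z[26]=0
i=27: min(r-i=1, Z[2]=0)=0; Z[27]=0
i=28: fresh scan; Z[28]=0
i=29: fresh scan; Z[29]=2 extend→box=[29,31)
i=30: min(r-i=1, Z[1]=0)=0; Z[30]=0
i=31: fresh scan; Z[31]=0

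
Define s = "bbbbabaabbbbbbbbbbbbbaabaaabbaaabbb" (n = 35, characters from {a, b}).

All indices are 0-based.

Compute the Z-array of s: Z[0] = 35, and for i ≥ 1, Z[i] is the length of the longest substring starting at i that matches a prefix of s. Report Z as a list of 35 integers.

[35, 3, 2, 1, 0, 1, 0, 0, 4, 4, 4, 4, 4, 4, 4, 4, 4, 5, 3, 2, 1, 0, 0, 1, 0, 0, 0, 2, 1, 0, 0, 0, 3, 2, 1]

Z[0]=35
i=1: fresh scan; Z[1]=3 scan→box=[1,4)
i=2: min(r-i=2, Z[1]=3)=2; Z[2]=2
i=3: min(r-i=1, Z[2]=2)=1; Z[3]=1
i=4: fresh scan; Z[4]=0
i=5: fresh scan; Z[5]=1 scan→box=[5,6)
i=6: fresh scan; Z[6]=0
i=7: fresh scan; Z[7]=0
i=8: fresh scan; Z[8]=4 scan→box=[8,12)
i=9: min(r-i=3, Z[1]=3)=3; Z[9]=4 scan→box=[9,13)
i=10: min(r-i=3, Z[1]=3)=3; Z[10]=4 scan→box=[10,14)
i=11: min(r-i=3, Z[1]=3)=3; Z[11]=4 scan→box=[11,15)
i=12: min(r-i=3, Z[1]=3)=3; Z[12]=4 scan→box=[12,16)
i=13: min(r-i=3, Z[1]=3)=3; Z[13]=4 scan→box=[13,17)
i=14: min(r-i=3, Z[1]=3)=3; Z[14]=4 scan→box=[14,18)
i=15: min(r-i=3, Z[1]=3)=3; Z[15]=4 scan→box=[15,19)
i=16: min(r-i=3, Z[1]=3)=3; Z[16]=4 scan→box=[16,20)
i=17: min(r-i=3, Z[1]=3)=3; Z[17]=5 scan→box=[17,22)
i=18: min(r-i=4, Z[1]=3)=3; Z[18]=3
i=19: min(r-i=3, Z[2]=2)=2; Z[19]=2
i=20: min(r-i=2, Z[3]=1)=1; Z[20]=1
i=21: min(r-i=1, Z[4]=0)=0; Z[21]=0
i=22: fresh scan; Z[22]=0
i=23: fresh scan; Z[23]=1 scan→box=[23,24)
i=24: fresh scan; Z[24]=0
i=25: fresh scan; Z[25]=0
i=26: fresh scan; Z[26]=0
i=27: fresh scan; Z[27]=2 scan→box=[27,29)
i=28: min(r-i=1, Z[1]=3)=1; Z[28]=1
i=29: fresh scan; Z[29]=0
i=30: fresh scan; Z[30]=0
i=31: fresh scan; Z[31]=0
i=32: fresh scan; Z[32]=3 scan→box=[32,35)
i=33: min(r-i=2, Z[1]=3)=2; Z[33]=2
i=34: min(r-i=1, Z[2]=2)=1; Z[34]=1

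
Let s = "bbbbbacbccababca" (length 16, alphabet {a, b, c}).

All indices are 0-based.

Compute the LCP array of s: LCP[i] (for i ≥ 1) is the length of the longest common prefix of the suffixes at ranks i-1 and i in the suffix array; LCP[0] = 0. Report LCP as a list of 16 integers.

sorted suffixes:
  #0 SA[0]=15  'a'
  #1 SA[1]=10  'ababca'
  #2 SA[2]=12  'abca'
  #3 SA[3]=5  'acbccababca'
  #4 SA[4]=11  'babca'
  #5 SA[5]=4  'bacbccababca'
  #6 SA[6]=3  'bbacbccababca'
  #7 SA[7]=2  'bbbacbccababca'
  #8 SA[8]=1  'bbbbacbccababca'
  #9 SA[9]=0  'bbbbbacbccababca'
  #10 SA[10]=13  'bca'
  #11 SA[11]=7  'bccababca'
  #12 SA[12]=14  'ca'
  #13 SA[13]=9  'cababca'
  #14 SA[14]=6  'cbccababca'
  #15 SA[15]=8  'ccababca'

SA = [15, 10, 12, 5, 11, 4, 3, 2, 1, 0, 13, 7, 14, 9, 6, 8]
rank  pair      lcp
   1  s[15:],s[10:]  1  'a'
   2  s[10:],s[12:]  2  'ab'
   3  s[12:],s[5:]  1  'a'
   4  s[5:],s[11:]  0  ''
   5  s[11:],s[4:]  2  'ba'
   6  s[4:],s[3:]  1  'b'
   7  s[3:],s[2:]  2  'bb'
   8  s[2:],s[1:]  3  'bbb'
   9  s[1:],s[0:]  4  'bbbb'
  10  s[0:],s[13:]  1  'b'
  11  s[13:],s[7:]  2  'bc'
  12  s[7:],s[14:]  0  ''
  13  s[14:],s[9:]  2  'ca'
  14  s[9:],s[6:]  1  'c'
  15  s[6:],s[8:]  1  'c'

[0, 1, 2, 1, 0, 2, 1, 2, 3, 4, 1, 2, 0, 2, 1, 1]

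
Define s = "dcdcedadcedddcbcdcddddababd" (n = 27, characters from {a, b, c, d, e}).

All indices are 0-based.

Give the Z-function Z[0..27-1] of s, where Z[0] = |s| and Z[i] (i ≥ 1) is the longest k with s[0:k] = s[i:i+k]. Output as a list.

Z[0]=27
i=1: i≥r, start 0; Z[1]=0
i=2: i≥r, start 0; Z[2]=2 extend→box=[2,4)
i=3: min(r-i=1, Z[1]=0)=0; Z[3]=0
i=4: i≥r, start 0; Z[4]=0
i=5: i≥r, start 0; Z[5]=1 extend→box=[5,6)
i=6: i≥r, start 0; Z[6]=0
i=7: i≥r, start 0; Z[7]=2 extend→box=[7,9)
i=8: min(r-i=1, Z[1]=0)=0; Z[8]=0
i=9: i≥r, start 0; Z[9]=0
i=10: i≥r, start 0; Z[10]=1 extend→box=[10,11)
i=11: i≥r, start 0; Z[11]=1 extend→box=[11,12)
i=12: i≥r, start 0; Z[12]=2 extend→box=[12,14)
i=13: min(r-i=1, Z[1]=0)=0; Z[13]=0
i=14: i≥r, start 0; Z[14]=0
i=15: i≥r, start 0; Z[15]=0
i=16: i≥r, start 0; Z[16]=3 extend→box=[16,19)
i=17: min(r-i=2, Z[1]=0)=0; Z[17]=0
i=18: min(r-i=1, Z[2]=2)=1; Z[18]=1
i=19: i≥r, start 0; Z[19]=1 extend→box=[19,20)
i=20: i≥r, start 0; Z[20]=1 extend→box=[20,21)
i=21: i≥r, start 0; Z[21]=1 extend→box=[21,22)
i=22: i≥r, start 0; Z[22]=0
i=23: i≥r, start 0; Z[23]=0
i=24: i≥r, start 0; Z[24]=0
i=25: i≥r, start 0; Z[25]=0
i=26: i≥r, start 0; Z[26]=1 extend→box=[26,27)

[27, 0, 2, 0, 0, 1, 0, 2, 0, 0, 1, 1, 2, 0, 0, 0, 3, 0, 1, 1, 1, 1, 0, 0, 0, 0, 1]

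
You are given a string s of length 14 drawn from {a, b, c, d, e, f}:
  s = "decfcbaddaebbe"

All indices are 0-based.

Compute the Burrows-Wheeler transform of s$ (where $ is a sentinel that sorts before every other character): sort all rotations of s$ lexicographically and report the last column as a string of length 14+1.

rank  rotation         last
    0  $decfcbaddaebbe  e
    1  addaebbe$decfcb  b
    2  aebbe$decfcbadd  d
    3  baddaebbe$decfc  c
    4  bbe$decfcbaddae  e
    5  be$decfcbaddaeb  b
    6  cbaddaebbe$decf  f
    7  cfcbaddaebbe$de  e
    8  daebbe$decfcbad  d
    9  ddaebbe$decfcba  a
   10  decfcbaddaebbe$  $
   11  e$decfcbaddaebb  b
   12  ebbe$decfcbadda  a
   13  ecfcbaddaebbe$d  d
   14  fcbaddaebbe$dec  c

ebdcebfeda$badc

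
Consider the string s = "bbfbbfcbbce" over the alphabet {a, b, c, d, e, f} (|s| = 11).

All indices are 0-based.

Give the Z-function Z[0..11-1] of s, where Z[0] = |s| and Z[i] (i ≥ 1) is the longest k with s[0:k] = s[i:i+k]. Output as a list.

[11, 1, 0, 3, 1, 0, 0, 2, 1, 0, 0]

Z[0]=11
i=1: fresh scan; Z[1]=1 scan→box=[1,2)
i=2: fresh scan; Z[2]=0
i=3: fresh scan; Z[3]=3 scan→box=[3,6)
i=4: min(r-i=2, Z[1]=1)=1; Z[4]=1
i=5: min(r-i=1, Z[2]=0)=0; Z[5]=0
i=6: fresh scan; Z[6]=0
i=7: fresh scan; Z[7]=2 scan→box=[7,9)
i=8: min(r-i=1, Z[1]=1)=1; Z[8]=1
i=9: fresh scan; Z[9]=0
i=10: fresh scan; Z[10]=0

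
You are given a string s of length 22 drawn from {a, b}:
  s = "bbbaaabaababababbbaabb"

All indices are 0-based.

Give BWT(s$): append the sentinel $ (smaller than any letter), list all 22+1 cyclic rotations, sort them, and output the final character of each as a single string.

bbabbaabbabbbabaaaabb$a

rank  rotation                 last
    0  $bbbaaabaababababbbaabb  b
    1  aaabaababababbbaabb$bbb  b
    2  aabaababababbbaabb$bbba  a
    3  aababababbbaabb$bbbaaab  b
    4  aabb$bbbaaabaababababbb  b
    5  abaababababbbaabb$bbbaa  a
    6  ababababbbaabb$bbbaaaba  a
    7  abababbbaabb$bbbaaabaab  b
    8  ababbbaabb$bbbaaabaabab  b
    9  abb$bbbaaabaababababbba  a
   10  abbbaabb$bbbaaabaababab  b
   11  b$bbbaaabaababababbbaab  b
   12  baaabaababababbbaabb$bb  b
   13  baababababbbaabb$bbbaaa  a
   14  baabb$bbbaaabaababababb  b
   15  babababbbaabb$bbbaaabaa  a
   16  bababbbaabb$bbbaaabaaba  a
   17  babbbaabb$bbbaaabaababa  a
   18  bb$bbbaaabaababababbbaa  a
   19  bbaaabaababababbbaabb$b  b
   20  bbaabb$bbbaaabaabababab  b
   21  bbbaaabaababababbbaabb$  $
   22  bbbaabb$bbbaaabaabababa  a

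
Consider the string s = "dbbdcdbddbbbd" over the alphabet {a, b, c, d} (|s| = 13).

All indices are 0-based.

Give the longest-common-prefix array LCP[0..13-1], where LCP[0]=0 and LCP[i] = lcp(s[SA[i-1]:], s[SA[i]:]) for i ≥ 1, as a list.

rank→(start, suffix):
  0 → (9, 'bbbd')
  1 → (10, 'bbd')
  2 → (1, 'bbdcdbddbbbd')
  3 → (11, 'bd')
  4 → (2, 'bdcdbddbbbd')
  5 → (6, 'bddbbbd')
  6 → (4, 'cdbddbbbd')
  7 → (12, 'd')
  8 → (8, 'dbbbd')
  9 → (0, 'dbbdcdbddbbbd')
  10 → (5, 'dbddbbbd')
  11 → (3, 'dcdbddbbbd')
  12 → (7, 'ddbbbd')

SA = [9, 10, 1, 11, 2, 6, 4, 12, 8, 0, 5, 3, 7]
i: (SA[i-1],SA[i]) lcp shared
  1: (9,10) 2 'bb'
  2: (10,1) 3 'bbd'
  3: (1,11) 1 'b'
  4: (11,2) 2 'bd'
  5: (2,6) 2 'bd'
  6: (6,4) 0 ''
  7: (4,12) 0 ''
  8: (12,8) 1 'd'
  9: (8,0) 3 'dbb'
  10: (0,5) 2 'db'
  11: (5,3) 1 'd'
  12: (3,7) 1 'd'

[0, 2, 3, 1, 2, 2, 0, 0, 1, 3, 2, 1, 1]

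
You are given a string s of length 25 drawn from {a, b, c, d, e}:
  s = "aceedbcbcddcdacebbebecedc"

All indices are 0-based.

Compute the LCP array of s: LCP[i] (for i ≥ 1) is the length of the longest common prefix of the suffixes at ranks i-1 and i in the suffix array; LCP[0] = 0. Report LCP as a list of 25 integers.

[0, 3, 0, 1, 2, 1, 2, 0, 1, 1, 2, 1, 2, 2, 0, 1, 1, 2, 1, 0, 2, 1, 1, 2, 1]

rank | idx | suffix
   0 |  13 | acebbebecedc
   1 |   0 | aceedbcbcddcdacebbebecedc
   2 |  16 | bbebecedc
   3 |   5 | bcbcddcdacebbebecedc
   4 |   7 | bcddcdacebbebecedc
   5 |  17 | bebecedc
   6 |  19 | becedc
   7 |  24 | c
   8 |   6 | cbcddcdacebbebecedc
   9 |  11 | cdacebbebecedc
  10 |   8 | cddcdacebbebecedc
  11 |  14 | cebbebecedc
  12 |  21 | cedc
  13 |   1 | ceedbcbcddcdacebbebecedc
  14 |  12 | dacebbebecedc
  15 |   4 | dbcbcddcdacebbebecedc
  16 |  23 | dc
  17 |  10 | dcdacebbebecedc
  18 |   9 | ddcdacebbebecedc
  19 |  15 | ebbebecedc
  20 |  18 | ebecedc
  21 |  20 | ecedc
  22 |   3 | edbcbcddcdacebbebecedc
  23 |  22 | edc
  24 |   2 | eedbcbcddcdacebbebecedc

SA = [13, 0, 16, 5, 7, 17, 19, 24, 6, 11, 8, 14, 21, 1, 12, 4, 23, 10, 9, 15, 18, 20, 3, 22, 2]
[i] adj suffixes → lcp
  [1] 13/0 → 3 ('ace')
  [2] 0/16 → 0 ('')
  [3] 16/5 → 1 ('b')
  [4] 5/7 → 2 ('bc')
  [5] 7/17 → 1 ('b')
  [6] 17/19 → 2 ('be')
  [7] 19/24 → 0 ('')
  [8] 24/6 → 1 ('c')
  [9] 6/11 → 1 ('c')
  [10] 11/8 → 2 ('cd')
  [11] 8/14 → 1 ('c')
  [12] 14/21 → 2 ('ce')
  [13] 21/1 → 2 ('ce')
  [14] 1/12 → 0 ('')
  [15] 12/4 → 1 ('d')
  [16] 4/23 → 1 ('d')
  [17] 23/10 → 2 ('dc')
  [18] 10/9 → 1 ('d')
  [19] 9/15 → 0 ('')
  [20] 15/18 → 2 ('eb')
  [21] 18/20 → 1 ('e')
  [22] 20/3 → 1 ('e')
  [23] 3/22 → 2 ('ed')
  [24] 22/2 → 1 ('e')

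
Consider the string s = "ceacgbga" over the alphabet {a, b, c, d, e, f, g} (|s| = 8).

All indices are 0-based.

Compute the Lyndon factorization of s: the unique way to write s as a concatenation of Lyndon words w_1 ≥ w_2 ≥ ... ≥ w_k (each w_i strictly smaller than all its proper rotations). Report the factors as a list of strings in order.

emit factor 1: 'ce' (i=0, period=2)
emit factor 2: 'acgbg' (i=2, period=5)
emit factor 3: 'a' (i=7, period=1)

["ce", "acgbg", "a"]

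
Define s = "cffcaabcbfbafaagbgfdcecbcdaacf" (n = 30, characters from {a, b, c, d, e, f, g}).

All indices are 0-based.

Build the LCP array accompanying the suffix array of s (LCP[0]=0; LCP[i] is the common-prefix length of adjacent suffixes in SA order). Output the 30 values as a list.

rank→(start, suffix):
  0 → (4, 'aabcbfbafaagbgfdcecbcdaacf')
  1 → (26, 'aacf')
  2 → (13, 'aagbgfdcecbcdaacf')
  3 → (5, 'abcbfbafaagbgfdcecbcdaacf')
  4 → (27, 'acf')
  5 → (11, 'afaagbgfdcecbcdaacf')
  6 → (14, 'agbgfdcecbcdaacf')
  7 → (10, 'bafaagbgfdcecbcdaacf')
  8 → (6, 'bcbfbafaagbgfdcecbcdaacf')
  9 → (23, 'bcdaacf')
  10 → (8, 'bfbafaagbgfdcecbcdaacf')
  11 → (16, 'bgfdcecbcdaacf')
  12 → (3, 'caabcbfbafaagbgfdcecbcdaacf')
  13 → (22, 'cbcdaacf')
  14 → (7, 'cbfbafaagbgfdcecbcdaacf')
  15 → (24, 'cdaacf')
  16 → (20, 'cecbcdaacf')
  17 → (28, 'cf')
  18 → (0, 'cffcaabcbfbafaagbgfdcecbcdaacf')
  19 → (25, 'daacf')
  20 → (19, 'dcecbcdaacf')
  21 → (21, 'ecbcdaacf')
  22 → (29, 'f')
  23 → (12, 'faagbgfdcecbcdaacf')
  24 → (9, 'fbafaagbgfdcecbcdaacf')
  25 → (2, 'fcaabcbfbafaagbgfdcecbcdaacf')
  26 → (18, 'fdcecbcdaacf')
  27 → (1, 'ffcaabcbfbafaagbgfdcecbcdaacf')
  28 → (15, 'gbgfdcecbcdaacf')
  29 → (17, 'gfdcecbcdaacf')

SA = [4, 26, 13, 5, 27, 11, 14, 10, 6, 23, 8, 16, 3, 22, 7, 24, 20, 28, 0, 25, 19, 21, 29, 12, 9, 2, 18, 1, 15, 17]
i: (SA[i-1],SA[i]) lcp shared
  1: (4,26) 2 'aa'
  2: (26,13) 2 'aa'
  3: (13,5) 1 'a'
  4: (5,27) 1 'a'
  5: (27,11) 1 'a'
  6: (11,14) 1 'a'
  7: (14,10) 0 ''
  8: (10,6) 1 'b'
  9: (6,23) 2 'bc'
  10: (23,8) 1 'b'
  11: (8,16) 1 'b'
  12: (16,3) 0 ''
  13: (3,22) 1 'c'
  14: (22,7) 2 'cb'
  15: (7,24) 1 'c'
  16: (24,20) 1 'c'
  17: (20,28) 1 'c'
  18: (28,0) 2 'cf'
  19: (0,25) 0 ''
  20: (25,19) 1 'd'
  21: (19,21) 0 ''
  22: (21,29) 0 ''
  23: (29,12) 1 'f'
  24: (12,9) 1 'f'
  25: (9,2) 1 'f'
  26: (2,18) 1 'f'
  27: (18,1) 1 'f'
  28: (1,15) 0 ''
  29: (15,17) 1 'g'

[0, 2, 2, 1, 1, 1, 1, 0, 1, 2, 1, 1, 0, 1, 2, 1, 1, 1, 2, 0, 1, 0, 0, 1, 1, 1, 1, 1, 0, 1]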